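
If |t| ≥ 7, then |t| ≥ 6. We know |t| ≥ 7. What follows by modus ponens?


Modus ponens: P → Q, P ⊢ Q
P: |t| ≥ 7
Q: |t| ≥ 6
We have P → Q and P is true.
By modus ponens, Q must be true.

|t| ≥ 6


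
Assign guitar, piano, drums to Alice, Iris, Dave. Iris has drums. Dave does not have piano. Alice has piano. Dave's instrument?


From clues:
  Alice → piano
  Iris → drums
By elimination, Dave gets the remaining.

guitar


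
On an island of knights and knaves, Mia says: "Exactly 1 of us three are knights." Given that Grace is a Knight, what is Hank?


Mia claims exactly 1 knights among Mia, Grace, Hank.
Given: Grace is a Knight.

Case 1: Mia is a Knight (tells truth)
  Then exactly 1 of the three are knights.
  Counting Mia, Grace: 2 knight(s) so far. Need -1 more → impossible.
Case 2: Mia is a Knave (lies)
  Then the count is NOT 1.
  If Hank = Knave, count = 1 = 1 → claim would be true, contradicts lie.
  If Hank = Knight, count = 2 ≠ 1 → lie confirmed ✓

Hank is a Knight.

Knight


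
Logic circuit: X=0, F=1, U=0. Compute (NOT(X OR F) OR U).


X OR F = 1
NOT(1) = 0
0 OR 0 = 0

0


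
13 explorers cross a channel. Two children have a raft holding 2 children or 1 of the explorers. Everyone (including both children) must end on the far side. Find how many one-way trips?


Per crossing of one of the explorers: children→, one←, one of the explorers→, one← = 4 trips
13 × 4 = 52, + 1 final children→ = 53
Minimum trips = 53

53


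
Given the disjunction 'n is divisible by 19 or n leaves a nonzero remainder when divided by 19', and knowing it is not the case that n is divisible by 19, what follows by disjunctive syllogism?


Disjunctive syllogism: P ∨ Q, ¬P ⊢ Q
Disjunction: n is divisible by 19 ∨ n leaves a nonzero remainder when divided by 19
We know it is not the case that n is divisible by 19.
By disjunctive syllogism, the other disjunct must be true.

n leaves a nonzero remainder when divided by 19


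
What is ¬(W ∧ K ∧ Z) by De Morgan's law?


De Morgan's law: ¬(P ∧ Q ∧ R) ≡ ¬P ∨ ¬Q ∨ ¬R
¬(W ∧ K ∧ Z) = ¬W ∨ ¬K ∨ ¬Z

¬W ∨ ¬K ∨ ¬Z


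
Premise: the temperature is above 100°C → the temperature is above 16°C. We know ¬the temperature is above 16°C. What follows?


Modus tollens: P → Q, ¬Q ⊢ ¬P
P: the temperature is above 100°C
Q: the temperature is above 16°C
We have P → Q and Q is false.
By modus tollens, P must be false.

It is not the case that the temperature is above 100°C


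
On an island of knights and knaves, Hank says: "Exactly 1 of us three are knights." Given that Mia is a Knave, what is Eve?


Hank claims exactly 1 knights among Hank, Mia, Eve.
Given: Mia is a Knave.

Case 1: Hank is a Knight (tells truth)
  Then exactly 1 of the three are knights.
  Counting Hank, Mia: 1 knight(s) so far. Need 0 more → Eve = Knave.
Case 2: Hank is a Knave (lies)
  Then the count is NOT 1.
  If Eve = Knight, count = 1 = 1 → claim would be true, contradicts lie.
  If Eve = Knave, count = 0 ≠ 1 → lie confirmed ✓

Eve is a Knave.

Knave


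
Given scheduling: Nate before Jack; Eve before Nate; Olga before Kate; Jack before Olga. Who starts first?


Constraints: Nate before Jack; Eve before Nate; Olga before Kate; Jack before Olga
The first task can have nothing scheduled before it, so it must never appear on the right of a 'before'.
Tasks appearing after some 'before': Jack, Nate, Kate, Olga.
The only task not in that list is Eve → it is first.

Eve


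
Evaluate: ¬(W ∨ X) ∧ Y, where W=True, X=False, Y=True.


W = True, X = False, Y = True
Expression: ¬(W ∨ X) ∧ Y
Step 1: W ∨ X = True OR False = True
Step 2: ¬(W ∨ X) = NOT True = False
Step 3: (False) ∧ Y = False AND True = False

False


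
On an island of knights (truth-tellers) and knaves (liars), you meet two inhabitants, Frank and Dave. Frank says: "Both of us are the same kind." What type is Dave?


Frank says: "Both of us are the same kind."
Case 1: Frank is a Knight (truth-teller)
  Statement is true → they ARE the same → Dave is also a Knight
Case 2: Frank is a Knave (liar)
  Statement is false → they are NOT the same → Dave is a Knight
In both cases, Dave is a Knight.

Knight


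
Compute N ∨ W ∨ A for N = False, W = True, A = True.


N = False, W = True, A = True
Step 1: N ∨ W = False OR True = True
Step 2: True ∨ A = True OR True = True
OR is true when at least one operand is true.

True


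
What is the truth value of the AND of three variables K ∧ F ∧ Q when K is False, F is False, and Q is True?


K = False, F = False, Q = True
Step 1: K ∧ F = False AND False = False
Step 2: (False) ∧ Q = (False) AND True = False
AND is true only when ALL operands are true.

False


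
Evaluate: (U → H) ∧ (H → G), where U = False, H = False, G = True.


U = False, H = False, G = True
Step 1: U → H is false only when U=True and H=False. Result: True
Step 2: H → G is false only when H=True and G=False. Result: True
Step 3: True ∧ True = True

True


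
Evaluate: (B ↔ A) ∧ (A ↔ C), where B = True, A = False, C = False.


B = True, A = False, C = False
Step 1: B ↔ A is true when B and A have the same value. Result: False
Step 2: A ↔ C is true when A and C have the same value. Result: True
Step 3: False ∧ True = False

False


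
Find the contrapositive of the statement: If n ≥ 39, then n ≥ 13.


Original: If n ≥ 39, then n ≥ 13
Contrapositive: If ¬Q, then ¬P
Negate Q: not (n ≥ 13)
Negate P: not (n ≥ 39)

If not (n ≥ 13), then not (n ≥ 39).


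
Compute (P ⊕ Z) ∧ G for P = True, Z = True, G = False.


P = True, Z = True, G = False
Step 1: P ⊕ Z = True XOR True = False
Step 2: False ∧ G = False AND False = False
XOR true when exactly one of P,Z is true; then AND with G.

False


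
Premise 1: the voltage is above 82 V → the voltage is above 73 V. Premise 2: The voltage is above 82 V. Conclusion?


Modus ponens: P → Q, P ⊢ Q
P: the voltage is above 82 V
Q: the voltage is above 73 V
We have P → Q and P is true.
By modus ponens, Q must be true.

The voltage is above 73 V


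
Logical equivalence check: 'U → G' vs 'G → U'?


Expression 1: U → G
Expression 2: G → U
Truth table (U G | Expr1 Expr2):
  T T |   T     T
  T F |   F     T   ← differ
  F T |   T     F   ← differ
  F F |   T     T
Counterexample: U=T, G=F gives Expr1 = F but Expr2 = T, so the expressions are NOT logically equivalent.

No


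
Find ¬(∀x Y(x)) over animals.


Original: ∀x Y(x)
Rule: ¬∀→∃, ¬∃→∀, negate predicate.
Negation: ∃x ¬Y(x)

∃x ¬Y(x)


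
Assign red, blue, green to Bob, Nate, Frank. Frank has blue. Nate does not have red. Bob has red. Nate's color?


From clues:
  Frank → blue
  Bob → red
By elimination, Nate gets the remaining.

green


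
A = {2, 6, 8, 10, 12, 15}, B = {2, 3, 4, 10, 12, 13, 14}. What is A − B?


A = {2, 6, 8, 10, 12, 15}
B = {2, 3, 4, 10, 12, 13, 14}
Operation: difference A − B
In A but not B: 6, 8, 15

{6, 8, 15}


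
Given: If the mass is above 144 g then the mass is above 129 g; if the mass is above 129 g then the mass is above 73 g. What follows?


Hypothetical syllogism: P → Q, Q → R ⊢ P → R
Premise 1: the mass is above 144 g → the mass is above 129 g
Premise 2: the mass is above 129 g → the mass is above 73 g
Chain the implications: the middle term (the mass is above 129 g) links the two.
Conclusion: If the mass is above 144 g, then the mass is above 73 g.

If the mass is above 144 g, then the mass is above 73 g.


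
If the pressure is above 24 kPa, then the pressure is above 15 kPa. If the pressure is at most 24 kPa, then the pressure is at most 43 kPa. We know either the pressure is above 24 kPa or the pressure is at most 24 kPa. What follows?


Constructive dilemma: (P → Q) ∧ (R → S), P ∨ R ⊢ Q ∨ S
Premise 1: the pressure is above 24 kPa → the pressure is above 15 kPa
Premise 2: the pressure is at most 24 kPa → the pressure is at most 43 kPa
Premise 3: the pressure is above 24 kPa ∨ the pressure is at most 24 kPa
Case 1: Assuming the pressure is above 24 kPa, then by Premise 1, the pressure is above 15 kPa.
Case 2: Assuming the pressure is at most 24 kPa, then by Premise 2, the pressure is at most 43 kPa.
Since one of the pressure is above 24 kPa or the pressure is at most 24 kPa must hold, we get the pressure is above 15 kPa or the pressure is at most 43 kPa.

The pressure is above 15 kPa or the pressure is at most 43 kPa.


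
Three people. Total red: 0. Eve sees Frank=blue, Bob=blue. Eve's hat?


Total red = 0, seen red = 0
Own red = 0 - 0 = 0
Eve's hat is blue.

blue


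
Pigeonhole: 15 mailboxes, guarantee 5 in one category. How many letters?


Pigeonhole: to guarantee k in one of n categories, need (k-1)×n + 1.
k = 5, n = 15
Minimum = (5-1) × 15 + 1 = 4 × 15 + 1

61


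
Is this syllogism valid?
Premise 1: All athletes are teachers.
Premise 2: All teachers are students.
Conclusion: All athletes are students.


Premise 1: All athletes are teachers.
Premise 2: All teachers are students.
Conclusion: All athletes are students.
Barbara syllogism (AAA-1): All A are B, All B are C → All A are C.
Middle term (teachers) distributed in premise 2.

Valid


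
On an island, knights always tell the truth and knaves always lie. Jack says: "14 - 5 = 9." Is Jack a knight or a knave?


Statement: "14 - 5 = 9."
Actual: 14 - 5 = 9
Claimed: 9
Statement is TRUE → Jack tells the truth → Knight

Knight


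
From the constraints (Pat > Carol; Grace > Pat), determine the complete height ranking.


Constraints: Pat > Carol; Grace > Pat
Method: at each step, the next-highest is the one remaining person who never appears on the smaller side of a constraint between remaining people.
  Step 1: remaining {Carol, Pat, Grace}; on the smaller side: {Carol, Pat} → Grace is next (Grace > Pat).
  Step 2: remaining {Carol, Pat}; on the smaller side: {Carol} → Pat is next (Pat > Carol).
  Step 3: only Carol remains → lowest.
Final ranking (highest to lowest):

Grace > Pat > Carol


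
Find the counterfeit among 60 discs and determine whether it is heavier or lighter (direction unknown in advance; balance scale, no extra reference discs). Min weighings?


Let n = 60. 120 possibilities (n discs × lighter/heavier); each weighing has 3 outcomes.
Bound for k weighings: say the first weighing puts j discs on each pan. If it tips, the 2j weighed discs remain suspects (each with a known direction) and k-1 weighings give 3^(k-1) outcomes; 3^(k-1) is odd, so 2j ≤ 3^(k-1) - 1. If it balances, the n - 2j unweighed discs remain with direction unknown: 2(n - 2j) ≤ 3^(k-1) - 1 by the same parity argument. Adding, n ≤ (3^(k-1) - 1) + (3^(k-1) - 1)/2 = (3^k - 3)/2, and the classical three-group strategy achieves this (3 discs in 2 weighings, 12 in 3, 39 in 4, 120 in 5).
So we need the smallest k with (3^k - 3)/2 ≥ 60.
k = 4: (3^4 - 3)/2 = 39 < 60 ✗
k = 5: (3^5 - 3)/2 = 120 ≥ 60 ✓

5


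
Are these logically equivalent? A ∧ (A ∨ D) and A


Expression 1: A ∧ (A ∨ D)
Expression 2: A
Truth table (A D | Expr1 Expr2):
  T T |   T     T
  T F |   T     T
  F T |   F     F
  F F |   F     F
All 4 rows agree, so the expressions are logically equivalent.

Yes


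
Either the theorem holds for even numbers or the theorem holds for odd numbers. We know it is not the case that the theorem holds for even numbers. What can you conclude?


Disjunctive syllogism: P ∨ Q, ¬P ⊢ Q
Disjunction: the theorem holds for even numbers ∨ the theorem holds for odd numbers
We know it is not the case that the theorem holds for even numbers.
By disjunctive syllogism, the other disjunct must be true.

The theorem holds for odd numbers


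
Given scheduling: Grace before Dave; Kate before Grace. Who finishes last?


Constraints: Grace before Dave; Kate before Grace
The last task can have nothing scheduled after it, so it must never appear on the left of a 'before'.
Tasks appearing before some other task: Grace, Kate.
The only task not in that list is Dave → it is last.

Dave


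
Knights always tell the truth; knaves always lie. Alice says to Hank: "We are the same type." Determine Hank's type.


Alice says: "We are the same type."
Case 1: Alice is a Knight (truth-teller)
  Statement is true → they ARE the same → Hank is also a Knight
Case 2: Alice is a Knave (liar)
  Statement is false → they are NOT the same → Hank is a Knight
In both cases, Hank is a Knight.

Knight


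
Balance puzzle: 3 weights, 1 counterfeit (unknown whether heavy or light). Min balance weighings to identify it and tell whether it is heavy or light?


Let n = 3. 6 possibilities (n weights × lighter/heavier); each weighing has 3 outcomes.
Bound for k weighings: say the first weighing puts j weights on each pan. If it tips, the 2j weighed weights remain suspects (each with a known direction) and k-1 weighings give 3^(k-1) outcomes; 3^(k-1) is odd, so 2j ≤ 3^(k-1) - 1. If it balances, the n - 2j unweighed weights remain with direction unknown: 2(n - 2j) ≤ 3^(k-1) - 1 by the same parity argument. Adding, n ≤ (3^(k-1) - 1) + (3^(k-1) - 1)/2 = (3^k - 3)/2, and the classical three-group strategy achieves this (3 weights in 2 weighings, 12 in 3, 39 in 4, 120 in 5).
So we need the smallest k with (3^k - 3)/2 ≥ 3.
k = 1: (3^1 - 3)/2 = 0 < 3 ✗
k = 2: (3^2 - 3)/2 = 3 ≥ 3 ✓

2


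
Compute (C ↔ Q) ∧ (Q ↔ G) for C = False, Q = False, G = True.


C = False, Q = False, G = True
Step 1: C ↔ Q is true when C and Q have the same value. Result: True
Step 2: Q ↔ G is true when Q and G have the same value. Result: False
Step 3: True ∧ False = False

False


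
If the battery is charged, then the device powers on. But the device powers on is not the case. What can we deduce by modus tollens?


Modus tollens: P → Q, ¬Q ⊢ ¬P
P: the battery is charged
Q: the device powers on
We have P → Q and Q is false.
By modus tollens, P must be false.

It is not the case that the battery is charged


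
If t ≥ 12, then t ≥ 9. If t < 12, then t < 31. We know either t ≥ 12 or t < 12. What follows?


Constructive dilemma: (P → Q) ∧ (R → S), P ∨ R ⊢ Q ∨ S
Premise 1: t ≥ 12 → t ≥ 9
Premise 2: t < 12 → t < 31
Premise 3: t ≥ 12 ∨ t < 12
Case 1: Assuming t ≥ 12, then by Premise 1, t ≥ 9.
Case 2: Assuming t < 12, then by Premise 2, t < 31.
Since one of t ≥ 12 or t < 12 must hold, we get t ≥ 9 or t < 31.

t ≥ 9 or t < 31.


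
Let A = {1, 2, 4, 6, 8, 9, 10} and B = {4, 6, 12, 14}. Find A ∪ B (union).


A = {1, 2, 4, 6, 8, 9, 10}
B = {4, 6, 12, 14}
Operation: union
All elements combined: 1, 2, 4, 6, 8, 9, 10, 12, 14

{1, 2, 4, 6, 8, 9, 10, 12, 14}


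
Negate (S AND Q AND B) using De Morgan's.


De Morgan's law: ¬(P ∧ Q ∧ R) ≡ ¬P ∨ ¬Q ∨ ¬R
¬(S ∧ Q ∧ B) = ¬S ∨ ¬Q ∨ ¬B

¬S ∨ ¬Q ∨ ¬B


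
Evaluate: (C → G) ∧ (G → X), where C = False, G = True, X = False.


C = False, G = True, X = False
Step 1: C → G is false only when C=True and G=False. Result: True
Step 2: G → X is false only when G=True and X=False. Result: False
Step 3: True ∧ False = False

False


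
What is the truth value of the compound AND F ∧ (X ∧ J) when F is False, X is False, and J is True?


F = False, X = False, J = True
Step 1: X ∧ J = False AND True = False
Step 2: F ∧ False = False AND False = False
AND is true only when ALL operands are true.

False


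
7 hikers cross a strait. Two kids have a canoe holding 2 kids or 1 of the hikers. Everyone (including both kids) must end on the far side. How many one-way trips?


Per crossing of one of the hikers: kids→, one←, one of the hikers→, one← = 4 trips
7 × 4 = 28, + 1 final kids→ = 29
Minimum trips = 29

29


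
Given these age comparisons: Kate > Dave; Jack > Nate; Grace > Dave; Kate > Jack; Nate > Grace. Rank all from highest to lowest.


Constraints: Kate > Dave; Jack > Nate; Grace > Dave; Kate > Jack; Nate > Grace
Method: at each step, the next-highest is the one remaining person who never appears on the smaller side of a constraint between remaining people.
  Step 1: remaining {Kate, Jack, Grace, Nate, Dave}; on the smaller side: {Jack, Grace, Nate, Dave} → Kate is next (Kate > Dave; Kate > Jack).
  Step 2: remaining {Jack, Grace, Nate, Dave}; on the smaller side: {Grace, Nate, Dave} → Jack is next (Jack > Nate).
  Step 3: remaining {Grace, Nate, Dave}; on the smaller side: {Grace, Dave} → Nate is next (Nate > Grace).
  Step 4: remaining {Grace, Dave}; on the smaller side: {Dave} → Grace is next (Grace > Dave).
  Step 5: only Dave remains → lowest.
Final ranking (highest to lowest):

Kate > Jack > Nate > Grace > Dave


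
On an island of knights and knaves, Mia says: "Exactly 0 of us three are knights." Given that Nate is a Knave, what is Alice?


Mia claims exactly 0 knights among Mia, Nate, Alice.
Given: Nate is a Knave.

Case 1: Mia is a Knight (tells truth)
  Then exactly 0 of the three are knights.
  Counting Mia, Nate: 1 knight(s) so far. Need -1 more → impossible.
Case 2: Mia is a Knave (lies)
  Then the count is NOT 0.
  If Alice = Knave, count = 0 = 0 → claim would be true, contradicts lie.
  If Alice = Knight, count = 1 ≠ 0 → lie confirmed ✓

Alice is a Knight.

Knight


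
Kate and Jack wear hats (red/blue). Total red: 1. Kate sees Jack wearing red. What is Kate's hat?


Total red = 1, Jack = red
Red accounted for: 1
Remaining for Kate: 0
Kate's hat is blue.

blue


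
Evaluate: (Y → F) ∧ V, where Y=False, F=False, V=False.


Y = False, F = False, V = False
Expression: (Y → F) ∧ V
Step 1: Y → F = False → False (false only if Y=True, F=False) = True
Step 2: (True) ∧ V = True AND False = False

False


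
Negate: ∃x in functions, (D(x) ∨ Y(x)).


Original: ∃x (D(x) ∨ Y(x))
Rule: ¬∀→∃, ¬∃→∀, negate predicate.
Negation: ∀x (¬D(x) ∧ ¬Y(x))

∀x (¬D(x) ∧ ¬Y(x))


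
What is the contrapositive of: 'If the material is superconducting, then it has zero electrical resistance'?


Original: If the material is superconducting, then it has zero electrical resistance
Contrapositive: If ¬Q, then ¬P
Negate Q: not (it has zero electrical resistance)
Negate P: not (the material is superconducting)

If not (it has zero electrical resistance), then not (the material is superconducting).


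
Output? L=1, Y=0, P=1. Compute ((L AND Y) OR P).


L AND Y = 1&0 = 0
0 OR 1 = 1

1


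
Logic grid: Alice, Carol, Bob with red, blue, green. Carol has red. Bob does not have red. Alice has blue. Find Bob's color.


From clues:
  Carol → red
  Alice → blue
By elimination, Bob gets the remaining.

green


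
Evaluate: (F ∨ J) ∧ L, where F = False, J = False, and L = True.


F = False, J = False, L = True
Step 1: F ∨ J = False OR False = False
Step 2: False ∧ L = False AND True = False
OR is true when at least one operand is true; AND requires both.

False


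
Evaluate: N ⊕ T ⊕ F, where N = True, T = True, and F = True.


N = True, T = True, F = True
Step 1: N ⊕ T = True XOR True = False
Step 2: False ⊕ F = False XOR True = True
XOR is true when an odd number of operands are true.

True


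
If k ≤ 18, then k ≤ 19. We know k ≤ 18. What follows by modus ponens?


Modus ponens: P → Q, P ⊢ Q
P: k ≤ 18
Q: k ≤ 19
We have P → Q and P is true.
By modus ponens, Q must be true.

k ≤ 19


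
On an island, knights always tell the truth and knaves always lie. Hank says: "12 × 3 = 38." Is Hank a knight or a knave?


Statement: "12 × 3 = 38."
Actual: 12 × 3 = 36
Claimed: 38
Statement is FALSE → Hank lies → Knave

Knave


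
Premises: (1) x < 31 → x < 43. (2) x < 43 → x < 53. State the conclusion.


Hypothetical syllogism: P → Q, Q → R ⊢ P → R
Premise 1: x < 31 → x < 43
Premise 2: x < 43 → x < 53
Chain the implications: the middle term (x < 43) links the two.
Conclusion: If x < 31, then x < 53.

If x < 31, then x < 53.


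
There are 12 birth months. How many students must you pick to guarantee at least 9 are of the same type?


Pigeonhole: to guarantee k in one of n categories, need (k-1)×n + 1.
k = 9, n = 12
Minimum = (9-1) × 12 + 1 = 8 × 12 + 1

97


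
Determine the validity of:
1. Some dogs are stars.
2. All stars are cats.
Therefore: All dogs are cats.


Premise 1: Some dogs are stars.
Premise 2: All stars are cats.
Conclusion: All dogs are cats.
Fallacy: illicit minor. The minor term (dogs) is distributed in the conclusion ('All dogs ...') but undistributed in its premise ('Some dogs are stars' doesn't cover all dogs).
Only 'Some dogs are cats' follows, not 'All'.

Invalid


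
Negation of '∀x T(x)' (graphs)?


Original: ∀x T(x)
Rule: ¬∀→∃, ¬∃→∀, negate predicate.
Negation: ∃x ¬T(x)

∃x ¬T(x)


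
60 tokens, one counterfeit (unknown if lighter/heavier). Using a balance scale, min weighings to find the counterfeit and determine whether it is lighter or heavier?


Let n = 60. 120 possibilities (n tokens × lighter/heavier); each weighing has 3 outcomes.
Bound for k weighings: say the first weighing puts j tokens on each pan. If it tips, the 2j weighed tokens remain suspects (each with a known direction) and k-1 weighings give 3^(k-1) outcomes; 3^(k-1) is odd, so 2j ≤ 3^(k-1) - 1. If it balances, the n - 2j unweighed tokens remain with direction unknown: 2(n - 2j) ≤ 3^(k-1) - 1 by the same parity argument. Adding, n ≤ (3^(k-1) - 1) + (3^(k-1) - 1)/2 = (3^k - 3)/2, and the classical three-group strategy achieves this (3 tokens in 2 weighings, 12 in 3, 39 in 4, 120 in 5).
So we need the smallest k with (3^k - 3)/2 ≥ 60.
k = 4: (3^4 - 3)/2 = 39 < 60 ✗
k = 5: (3^5 - 3)/2 = 120 ≥ 60 ✓

5


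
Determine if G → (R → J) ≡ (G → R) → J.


Expression 1: G → (R → J)
Expression 2: (G → R) → J
Truth table (G R J | Expr1 Expr2):
  T T T |   T     T
  T T F |   F     F
  T F T |   T     T
  T F F |   T     T
  F T T |   T     T
  F T F |   T     F   ← differ
  F F T |   T     T
  F F F |   T     F   ← differ
Counterexample: G=F, R=T, J=F gives Expr1 = T but Expr2 = F, so the expressions are NOT logically equivalent.

No


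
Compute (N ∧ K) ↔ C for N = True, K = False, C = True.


N = True, K = False, C = True
Step 1: N ∧ K = True AND False = False
Step 2: (False) ↔ C: true when both sides have same truth value.
Result: False ↔ True = False

False


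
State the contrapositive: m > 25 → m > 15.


Original: If m > 25, then m > 15
Contrapositive: If ¬Q, then ¬P
Negate Q: not (m > 15)
Negate P: not (m > 25)

If not (m > 15), then not (m > 25).


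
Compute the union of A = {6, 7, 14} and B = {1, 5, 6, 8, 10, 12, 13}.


A = {6, 7, 14}
B = {1, 5, 6, 8, 10, 12, 13}
Operation: union
All elements combined: 1, 5, 6, 7, 8, 10, 12, 13, 14

{1, 5, 6, 7, 8, 10, 12, 13, 14}


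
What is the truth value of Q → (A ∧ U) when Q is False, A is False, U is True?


Q = False, A = False, U = True
Step 1: A ∧ U = False AND True = False
Step 2: Q → (False): false only when Q=True and consequent=False.
Result: True

True


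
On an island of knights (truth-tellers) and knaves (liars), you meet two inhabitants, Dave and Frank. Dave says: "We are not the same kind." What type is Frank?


Dave says: "We are not the same kind."
Case 1: Dave is a Knight (truth-teller)
  Statement is true → they ARE different → Frank is a Knave
Case 2: Dave is a Knave (liar)
  Statement is false → they are NOT different → Frank is a Knave
In both cases, Frank is a Knave.

Knave


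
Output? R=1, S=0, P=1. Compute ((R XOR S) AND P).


R XOR S = 1^0 = 1
1 AND 1 = 1

1


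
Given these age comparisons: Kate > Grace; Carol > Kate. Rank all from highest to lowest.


Constraints: Kate > Grace; Carol > Kate
Method: at each step, the next-highest is the one remaining person who never appears on the smaller side of a constraint between remaining people.
  Step 1: remaining {Grace, Carol, Kate}; on the smaller side: {Grace, Kate} → Carol is next (Carol > Kate).
  Step 2: remaining {Grace, Kate}; on the smaller side: {Grace} → Kate is next (Kate > Grace).
  Step 3: only Grace remains → lowest.
Final ranking (highest to lowest):

Carol > Kate > Grace


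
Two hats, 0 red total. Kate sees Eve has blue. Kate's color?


Total red = 0, Eve = blue
Red accounted for: 0
Remaining for Kate: 0
Kate's hat is blue.

blue


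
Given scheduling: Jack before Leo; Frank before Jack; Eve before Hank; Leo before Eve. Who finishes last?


Constraints: Jack before Leo; Frank before Jack; Eve before Hank; Leo before Eve
The last task can have nothing scheduled after it, so it must never appear on the left of a 'before'.
Tasks appearing before some other task: Jack, Frank, Eve, Leo.
The only task not in that list is Hank → it is last.

Hank


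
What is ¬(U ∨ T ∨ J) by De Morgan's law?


De Morgan's law: ¬(P ∨ Q ∨ R) ≡ ¬P ∧ ¬Q ∧ ¬R
¬(U ∨ T ∨ J) = ¬U ∧ ¬T ∧ ¬J

¬U ∧ ¬T ∧ ¬J


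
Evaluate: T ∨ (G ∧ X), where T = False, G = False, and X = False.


T = False, G = False, X = False
Step 1: G ∧ X = False AND False = False
Step 2: T ∨ False = False OR False = False
AND evaluated first (higher precedence); then OR applied.

False


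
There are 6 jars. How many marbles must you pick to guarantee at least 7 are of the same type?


Pigeonhole: to guarantee k in one of n categories, need (k-1)×n + 1.
k = 7, n = 6
Minimum = (7-1) × 6 + 1 = 6 × 6 + 1

37


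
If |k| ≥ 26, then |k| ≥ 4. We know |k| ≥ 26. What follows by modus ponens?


Modus ponens: P → Q, P ⊢ Q
P: |k| ≥ 26
Q: |k| ≥ 4
We have P → Q and P is true.
By modus ponens, Q must be true.

|k| ≥ 4


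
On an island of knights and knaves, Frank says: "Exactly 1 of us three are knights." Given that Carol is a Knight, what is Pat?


Frank claims exactly 1 knights among Frank, Carol, Pat.
Given: Carol is a Knight.

Case 1: Frank is a Knight (tells truth)
  Then exactly 1 of the three are knights.
  Counting Frank, Carol: 2 knight(s) so far. Need -1 more → impossible.
Case 2: Frank is a Knave (lies)
  Then the count is NOT 1.
  If Pat = Knave, count = 1 = 1 → claim would be true, contradicts lie.
  If Pat = Knight, count = 2 ≠ 1 → lie confirmed ✓

Pat is a Knight.

Knight


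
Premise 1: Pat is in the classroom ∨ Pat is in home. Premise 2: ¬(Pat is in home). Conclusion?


Disjunctive syllogism: P ∨ Q, ¬P ⊢ Q
Disjunction: Pat is in the classroom ∨ Pat is in home
We know it is not the case that Pat is in home.
By disjunctive syllogism, the other disjunct must be true.

Pat is in the classroom


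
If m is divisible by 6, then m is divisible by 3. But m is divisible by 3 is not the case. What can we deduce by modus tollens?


Modus tollens: P → Q, ¬Q ⊢ ¬P
P: m is divisible by 6
Q: m is divisible by 3
We have P → Q and Q is false.
By modus tollens, P must be false.

It is not the case that m is divisible by 6


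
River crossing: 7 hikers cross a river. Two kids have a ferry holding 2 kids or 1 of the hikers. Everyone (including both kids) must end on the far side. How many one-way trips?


Per crossing of one of the hikers: kids→, one←, one of the hikers→, one← = 4 trips
7 × 4 = 28, + 1 final kids→ = 29
Minimum trips = 29

29


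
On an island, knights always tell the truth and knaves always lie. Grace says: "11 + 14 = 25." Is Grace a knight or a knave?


Statement: "11 + 14 = 25."
Actual: 11 + 14 = 25
Claimed: 25
Statement is TRUE → Grace tells the truth → Knight

Knight


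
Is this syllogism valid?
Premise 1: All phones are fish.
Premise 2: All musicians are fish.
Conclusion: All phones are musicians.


Premise 1: All phones are fish.
Premise 2: All musicians are fish.
Conclusion: All phones are musicians.
Fallacy: undistributed middle. fish is predicate in both.
Counterexample: phones and musicians could be disjoint subsets of fish.

Invalid


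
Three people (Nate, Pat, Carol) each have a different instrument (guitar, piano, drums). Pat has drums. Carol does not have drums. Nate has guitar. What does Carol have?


From clues:
  Pat → drums
  Nate → guitar
By elimination, Carol gets the remaining.

piano


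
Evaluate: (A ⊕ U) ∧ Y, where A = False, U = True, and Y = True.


A = False, U = True, Y = True
Step 1: A ⊕ U = False XOR True = True
Step 2: True ∧ Y = True AND True = True
XOR true when exactly one of A,U is true; then AND with Y.

True


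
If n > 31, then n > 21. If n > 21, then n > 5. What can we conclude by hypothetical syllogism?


Hypothetical syllogism: P → Q, Q → R ⊢ P → R
Premise 1: n > 31 → n > 21
Premise 2: n > 21 → n > 5
Chain the implications: the middle term (n > 21) links the two.
Conclusion: If n > 31, then n > 5.

If n > 31, then n > 5.


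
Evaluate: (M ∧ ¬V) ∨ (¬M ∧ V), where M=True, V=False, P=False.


M = True, V = False, P = False
Expression: (M ∧ ¬V) ∨ (¬M ∧ V)
Step 1: ¬V = NOT False = True
Step 2: M ∧ ¬V = True AND True = True
Step 3: ¬M = NOT True = False
Step 4: ¬M ∧ V = False AND False = False
Step 5: (True) ∨ (False) = True OR False = True

True


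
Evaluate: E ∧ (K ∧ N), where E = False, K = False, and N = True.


E = False, K = False, N = True
Step 1: K ∧ N = False AND True = False
Step 2: E ∧ False = False AND False = False
AND is true only when ALL operands are true.

False


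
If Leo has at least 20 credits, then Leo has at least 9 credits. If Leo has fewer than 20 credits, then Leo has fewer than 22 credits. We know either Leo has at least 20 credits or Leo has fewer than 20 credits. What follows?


Constructive dilemma: (P → Q) ∧ (R → S), P ∨ R ⊢ Q ∨ S
Premise 1: Leo has at least 20 credits → Leo has at least 9 credits
Premise 2: Leo has fewer than 20 credits → Leo has fewer than 22 credits
Premise 3: Leo has at least 20 credits ∨ Leo has fewer than 20 credits
Case 1: Assuming Leo has at least 20 credits, then by Premise 1, Leo has at least 9 credits.
Case 2: Assuming Leo has fewer than 20 credits, then by Premise 2, Leo has fewer than 22 credits.
Since one of Leo has at least 20 credits or Leo has fewer than 20 credits must hold, we get Leo has at least 9 credits or Leo has fewer than 22 credits.

Leo has at least 9 credits or Leo has fewer than 22 credits.


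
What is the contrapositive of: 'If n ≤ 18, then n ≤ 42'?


Original: If n ≤ 18, then n ≤ 42
Contrapositive: If ¬Q, then ¬P
Negate Q: not (n ≤ 42)
Negate P: not (n ≤ 18)

If not (n ≤ 42), then not (n ≤ 18).


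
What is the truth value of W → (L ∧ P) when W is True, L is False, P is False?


W = True, L = False, P = False
Step 1: L ∧ P = False AND False = False
Step 2: W → (False): false only when W=True and consequent=False.
Result: False

False


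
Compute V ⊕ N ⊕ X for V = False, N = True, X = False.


V = False, N = True, X = False
Step 1: V ⊕ N = False XOR True = True
Step 2: True ⊕ X = True XOR False = True
XOR is true when an odd number of operands are true.

True


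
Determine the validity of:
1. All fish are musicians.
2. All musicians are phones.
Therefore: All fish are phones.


Premise 1: All fish are musicians.
Premise 2: All musicians are phones.
Conclusion: All fish are phones.
Barbara syllogism (AAA-1): All A are B, All B are C → All A are C.
Middle term (musicians) distributed in premise 2.

Valid


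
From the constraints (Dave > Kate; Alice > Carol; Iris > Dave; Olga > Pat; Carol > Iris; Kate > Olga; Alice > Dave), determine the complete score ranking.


Constraints: Dave > Kate; Alice > Carol; Iris > Dave; Olga > Pat; Carol > Iris; Kate > Olga; Alice > Dave
Method: at each step, the next-highest is the one remaining person who never appears on the smaller side of a constraint between remaining people.
  Step 1: remaining {Olga, Alice, Kate, Carol, Pat, Dave, Iris}; on the smaller side: {Olga, Kate, Carol, Pat, Dave, Iris} → Alice is next (Alice > Carol; Alice > Dave).
  Step 2: remaining {Olga, Kate, Carol, Pat, Dave, Iris}; on the smaller side: {Olga, Kate, Pat, Dave, Iris} → Carol is next (Carol > Iris).
  Step 3: remaining {Olga, Kate, Pat, Dave, Iris}; on the smaller side: {Olga, Kate, Pat, Dave} → Iris is next (Iris > Dave).
  Step 4: remaining {Olga, Kate, Pat, Dave}; on the smaller side: {Olga, Kate, Pat} → Dave is next (Dave > Kate).
  Step 5: remaining {Olga, Kate, Pat}; on the smaller side: {Olga, Pat} → Kate is next (Kate > Olga).
  Step 6: remaining {Olga, Pat}; on the smaller side: {Pat} → Olga is next (Olga > Pat).
  Step 7: only Pat remains → lowest.
Final ranking (highest to lowest):

Alice > Carol > Iris > Dave > Kate > Olga > Pat


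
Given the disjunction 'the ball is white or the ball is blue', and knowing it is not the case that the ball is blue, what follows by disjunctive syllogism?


Disjunctive syllogism: P ∨ Q, ¬P ⊢ Q
Disjunction: the ball is white ∨ the ball is blue
We know it is not the case that the ball is blue.
By disjunctive syllogism, the other disjunct must be true.

The ball is white


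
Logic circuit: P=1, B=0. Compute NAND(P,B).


P AND B = 0
NOT(0) = 1

1


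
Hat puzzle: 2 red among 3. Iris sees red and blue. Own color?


Total red = 2, seen red = 1
Own red = 2 - 1 = 1
Iris's hat is red.

red


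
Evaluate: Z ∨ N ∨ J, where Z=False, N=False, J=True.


Z = False, N = False, J = True
Expression: Z ∨ N ∨ J
Step 1: Z ∨ N = False OR False = False
Step 2: (False) ∨ J = False OR True = True

True


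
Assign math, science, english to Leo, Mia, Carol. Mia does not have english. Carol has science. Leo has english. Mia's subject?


From clues:
  Carol → science
  Leo → english
By elimination, Mia gets the remaining.

math


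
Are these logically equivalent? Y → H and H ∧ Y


Expression 1: Y → H
Expression 2: H ∧ Y
Truth table (Y H | Expr1 Expr2):
  T T |   T     T
  T F |   F     F
  F T |   T     F   ← differ
  F F |   T     F   ← differ
Counterexample: Y=F, H=T gives Expr1 = T but Expr2 = F, so the expressions are NOT logically equivalent.

No


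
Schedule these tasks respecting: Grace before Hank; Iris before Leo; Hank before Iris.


Constraints: Grace before Hank; Iris before Leo; Hank before Iris
Method: repeatedly schedule the remaining task that has no remaining task required before it.
  Step 1: remaining {Hank, Iris, Grace, Leo}; every task except Grace still has a predecessor pending → schedule Grace.
  Step 2: remaining {Hank, Iris, Leo}; every task except Hank still has a predecessor pending → schedule Hank.
  Step 3: remaining {Iris, Leo}; every task except Iris still has a predecessor pending → schedule Iris.
  Step 4: only Leo remains → schedule Leo.
Resulting order:

Grace → Hank → Iris → Leo


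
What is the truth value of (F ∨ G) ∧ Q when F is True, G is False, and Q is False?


F = True, G = False, Q = False
Step 1: F ∨ G = True OR False = True
Step 2: True ∧ Q = True AND False = False
OR is true when at least one operand is true; AND requires both.

False


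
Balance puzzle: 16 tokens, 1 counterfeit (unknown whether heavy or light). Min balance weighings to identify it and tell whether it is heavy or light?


Let n = 16. 32 possibilities (n tokens × lighter/heavier); each weighing has 3 outcomes.
Bound for k weighings: say the first weighing puts j tokens on each pan. If it tips, the 2j weighed tokens remain suspects (each with a known direction) and k-1 weighings give 3^(k-1) outcomes; 3^(k-1) is odd, so 2j ≤ 3^(k-1) - 1. If it balances, the n - 2j unweighed tokens remain with direction unknown: 2(n - 2j) ≤ 3^(k-1) - 1 by the same parity argument. Adding, n ≤ (3^(k-1) - 1) + (3^(k-1) - 1)/2 = (3^k - 3)/2, and the classical three-group strategy achieves this (3 tokens in 2 weighings, 12 in 3, 39 in 4, 120 in 5).
So we need the smallest k with (3^k - 3)/2 ≥ 16.
k = 3: (3^3 - 3)/2 = 12 < 16 ✗
k = 4: (3^4 - 3)/2 = 39 ≥ 16 ✓

4


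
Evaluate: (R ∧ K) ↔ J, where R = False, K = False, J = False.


R = False, K = False, J = False
Step 1: R ∧ K = False AND False = False
Step 2: (False) ↔ J: true when both sides have same truth value.
Result: False ↔ False = True

True


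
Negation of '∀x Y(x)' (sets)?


Original: ∀x Y(x)
Rule: ¬∀→∃, ¬∃→∀, negate predicate.
Negation: ∃x ¬Y(x)

∃x ¬Y(x)


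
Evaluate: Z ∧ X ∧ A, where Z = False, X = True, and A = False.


Z = False, X = True, A = False
Step 1: Z ∧ X = False AND True = False
Step 2: (False) ∧ A = (False) AND False = False
AND is true only when ALL operands are true.

False


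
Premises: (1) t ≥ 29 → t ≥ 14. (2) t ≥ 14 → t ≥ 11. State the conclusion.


Hypothetical syllogism: P → Q, Q → R ⊢ P → R
Premise 1: t ≥ 29 → t ≥ 14
Premise 2: t ≥ 14 → t ≥ 11
Chain the implications: the middle term (t ≥ 14) links the two.
Conclusion: If t ≥ 29, then t ≥ 11.

If t ≥ 29, then t ≥ 11.


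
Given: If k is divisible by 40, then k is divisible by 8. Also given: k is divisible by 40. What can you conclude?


Modus ponens: P → Q, P ⊢ Q
P: k is divisible by 40
Q: k is divisible by 8
We have P → Q and P is true.
By modus ponens, Q must be true.

k is divisible by 8


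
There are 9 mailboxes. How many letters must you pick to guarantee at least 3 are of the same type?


Pigeonhole: to guarantee k in one of n categories, need (k-1)×n + 1.
k = 3, n = 9
Minimum = (3-1) × 9 + 1 = 2 × 9 + 1

19


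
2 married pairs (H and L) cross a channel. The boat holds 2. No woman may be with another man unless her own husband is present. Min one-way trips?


Label couples H and L.
1. WH+WL → (far: WH,WL; near: HH,HL)
2. WH ←   (far: WL; near: HH,HL,WH)
3. HH+HL → (far: HH,HL,WL; near: WH)
4. HH ←   (far: HL,WL; near: HH,WH)  — HH returns, since WH is alone on near bank
5. HH+WH → (far: all four; near: empty)
Every state respects the constraint.
Minimum trips = 5

5


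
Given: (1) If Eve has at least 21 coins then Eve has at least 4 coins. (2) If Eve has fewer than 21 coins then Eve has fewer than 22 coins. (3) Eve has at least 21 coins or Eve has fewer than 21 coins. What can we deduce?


Constructive dilemma: (P → Q) ∧ (R → S), P ∨ R ⊢ Q ∨ S
Premise 1: Eve has at least 21 coins → Eve has at least 4 coins
Premise 2: Eve has fewer than 21 coins → Eve has fewer than 22 coins
Premise 3: Eve has at least 21 coins ∨ Eve has fewer than 21 coins
Case 1: Assuming Eve has at least 21 coins, then by Premise 1, Eve has at least 4 coins.
Case 2: Assuming Eve has fewer than 21 coins, then by Premise 2, Eve has fewer than 22 coins.
Since one of Eve has at least 21 coins or Eve has fewer than 21 coins must hold, we get Eve has at least 4 coins or Eve has fewer than 22 coins.

Eve has at least 4 coins or Eve has fewer than 22 coins.


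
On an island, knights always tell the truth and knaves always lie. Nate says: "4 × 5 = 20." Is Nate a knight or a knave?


Statement: "4 × 5 = 20."
Actual: 4 × 5 = 20
Claimed: 20
Statement is TRUE → Nate tells the truth → Knight

Knight


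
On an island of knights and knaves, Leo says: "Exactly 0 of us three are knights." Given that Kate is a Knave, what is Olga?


Leo claims exactly 0 knights among Leo, Kate, Olga.
Given: Kate is a Knave.

Case 1: Leo is a Knight (tells truth)
  Then exactly 0 of the three are knights.
  Counting Leo, Kate: 1 knight(s) so far. Need -1 more → impossible.
Case 2: Leo is a Knave (lies)
  Then the count is NOT 0.
  If Olga = Knave, count = 0 = 0 → claim would be true, contradicts lie.
  If Olga = Knight, count = 1 ≠ 0 → lie confirmed ✓

Olga is a Knight.

Knight
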